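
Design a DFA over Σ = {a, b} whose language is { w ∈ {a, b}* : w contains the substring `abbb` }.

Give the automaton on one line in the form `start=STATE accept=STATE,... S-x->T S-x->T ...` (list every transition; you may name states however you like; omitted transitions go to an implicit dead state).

start=q0 accept=q4 q0-a->q1 q0-b->q0 q1-a->q1 q1-b->q2 q2-a->q1 q2-b->q3 q3-a->q1 q3-b->q4 q4-a->q4 q4-b->q4

States q0..q3 record the length of the longest prefix of `abbb` that matches the current input suffix. Reaching q4 means `abbb` has been seen, and we stay there forever. Accept from q4.
        a   b  
>  q0   q1  q0 
   q1   q1  q2 
   q2   q1  q3 
   q3   q1  q4 
 * q4   q4  q4 
(> = start, * = accepting)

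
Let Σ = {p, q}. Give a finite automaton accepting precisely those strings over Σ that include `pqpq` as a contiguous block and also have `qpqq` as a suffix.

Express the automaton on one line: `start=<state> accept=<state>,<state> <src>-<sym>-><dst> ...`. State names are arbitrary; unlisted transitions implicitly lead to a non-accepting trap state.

start=S0 accept=S10 S0-p->S1 S0-q->S2 S1-p->S1 S1-q->S3 S2-p->S4 S2-q->S2 S3-p->S5 S3-q->S2 S4-p->S1 S4-q->S6 S5-p->S1 S5-q->S7 S6-p->S5 S6-q->S8 S7-p->S9 S7-q->S10 S8-p->S4 S8-q->S2 S9-p->S11 S9-q->S7 S10-p->S9 S10-q->S12 S11-p->S11 S11-q->S12 S12-p->S9 S12-q->S12

Run two small machines in parallel and take their product. One (5 states) tracks whether and how much of `pqpq` has been seen; the other (5 states) tracks how much of the suffix `qpqq` has currently been matched. Each combined state is a pair, one component from each; accept when both components accept.
13 states suffice.
          p    q  
>  S0     S1   S2 
   S1     S1   S3 
   S2     S4   S2 
   S3     S5   S2 
   S4     S1   S6 
   S5     S1   S7 
   S6     S5   S8 
   S7     S9  S10 
   S8     S4   S2 
   S9    S11   S7 
 * S10    S9  S12 
   S11   S11  S12 
   S12    S9  S12 
(> = start, * = accepting)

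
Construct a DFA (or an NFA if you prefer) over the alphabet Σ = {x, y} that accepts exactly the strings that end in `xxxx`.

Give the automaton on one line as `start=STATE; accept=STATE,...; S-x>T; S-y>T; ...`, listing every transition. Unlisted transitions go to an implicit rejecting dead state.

start=s0; accept=s4; s0-x>s1; s0-y>s0; s1-x>s2; s1-y>s0; s2-x>s3; s2-y>s0; s3-x>s4; s3-y>s0; s4-x>s4; s4-y>s0

Remember how much of `xxxx` the current input suffix matches. State s0 means no match yet; s1 means the last symbol is `x`; s2 means the last 2 symbols are `xx`; s3 means the last 3 symbols are `xxx`; s4 means the last 4 symbols are `xxxx`. Only s4 accepts. On a mismatch, fall back to the longest proper suffix that is still a prefix of `xxxx`.
        x   y  
>  s0   s1  s0 
   s1   s2  s0 
   s2   s3  s0 
   s3   s4  s0 
 * s4   s4  s0 
(> = start, * = accepting)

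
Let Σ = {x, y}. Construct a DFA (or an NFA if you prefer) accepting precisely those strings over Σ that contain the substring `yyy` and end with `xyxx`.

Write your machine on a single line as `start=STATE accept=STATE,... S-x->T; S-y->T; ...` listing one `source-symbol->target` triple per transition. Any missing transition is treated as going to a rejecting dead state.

start=q0; accept=q11; q0-x->q1; q0-y->q2; q1-x->q1; q1-y->q3; q2-x->q1; q2-y->q4; q3-x->q5; q3-y->q4; q4-x->q1; q4-y->q6; q5-x->q7; q5-y->q3; q6-x->q8; q6-y->q6; q7-x->q1; q7-y->q3; q8-x->q8; q8-y->q9; q9-x->q10; q9-y->q6; q10-x->q11; q10-y->q9; q11-x->q8; q11-y->q9

Build one automaton per condition and run them in lockstep. The first has 4 states tracking whether and how much of `yyy` has been seen; the second has 5 states tracking how much of the suffix `xyxx` has currently been matched. A product state is a pair (one from each), accepting exactly when both do.
12 states suffice.
          x    y  
>  q0     q1   q2 
   q1     q1   q3 
   q2     q1   q4 
   q3     q5   q4 
   q4     q1   q6 
   q5     q7   q3 
   q6     q8   q6 
   q7     q1   q3 
   q8     q8   q9 
   q9    q10   q6 
   q10   q11   q9 
 * q11    q8   q9 
(> = start, * = accepting)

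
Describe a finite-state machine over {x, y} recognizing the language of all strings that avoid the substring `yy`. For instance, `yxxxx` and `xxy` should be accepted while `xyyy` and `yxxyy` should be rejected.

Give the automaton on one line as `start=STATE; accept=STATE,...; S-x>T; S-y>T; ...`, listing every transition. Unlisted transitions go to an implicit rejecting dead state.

Track partial matches of the forbidden pattern `yy`. State q2 is a dead state reached once `yy` has occurred; every other state accepts. q0 means no part of `yy` is currently matched.
With 3 states:
        x   y  
>* q0   q0  q1 
 * q1   q0  q2 
   q2   q2  q2 
(> = start, * = accepting)

start=q0; accept=q0,q1; q0-x>q0; q0-y>q1; q1-x>q0; q1-y>q2; q2-x>q2; q2-y>q2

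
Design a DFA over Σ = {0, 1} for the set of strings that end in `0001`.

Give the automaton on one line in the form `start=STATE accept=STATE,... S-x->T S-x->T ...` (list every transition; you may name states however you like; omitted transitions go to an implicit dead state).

start=A accept=E A-0->B A-1->A B-0->C B-1->A C-0->D C-1->A D-0->D D-1->E E-0->B E-1->A

Let each state record the length of the longest suffix of the input read so far that is also a prefix of `0001`. B means the last symbol is `0`; C means the last 2 symbols are `00`; D means the last 3 symbols are `000`; E means the last 4 symbols are `0001`. Accept only at E, where the string currently ends in `0001`.
5 states suffice.
       0  1 
>  A   B  A 
   B   C  A 
   C   D  A 
   D   D  E 
 * E   B  A 
(> = start, * = accepting)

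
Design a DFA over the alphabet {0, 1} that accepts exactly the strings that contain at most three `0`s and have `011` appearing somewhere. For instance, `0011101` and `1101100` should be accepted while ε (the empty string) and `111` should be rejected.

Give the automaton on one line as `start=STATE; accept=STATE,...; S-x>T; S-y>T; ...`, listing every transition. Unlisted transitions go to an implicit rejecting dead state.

start=q0; accept=q6,q9,q10; q0-0>q1; q0-1>q0; q1-0>q2; q1-1>q3; q2-0>q4; q2-1>q5; q3-0>q2; q3-1>q6; q4-0>q7; q4-1>q8; q5-0>q4; q5-1>q9; q6-0>q9; q6-1>q6; q7-0>q7; q7-1>q7; q8-0>q7; q8-1>q10; q9-0>q10; q9-1>q9; q10-0>q7; q10-1>q10

Build one automaton per condition and run them in lockstep. One (5 states) tracks the count of `0`s, saturating at 4; the other (4 states) tracks whether and how much of `011` has been seen. Each combined state is a pair, one component from each; accept when both components accept. Minimizing collapses redundant product states.
With 11 states:
          0    1  
>  q0     q1   q0 
   q1     q2   q3 
   q2     q4   q5 
   q3     q2   q6 
   q4     q7   q8 
   q5     q4   q9 
 * q6     q9   q6 
   q7     q7   q7 
   q8     q7  q10 
 * q9    q10   q9 
 * q10    q7  q10 
(> = start, * = accepting)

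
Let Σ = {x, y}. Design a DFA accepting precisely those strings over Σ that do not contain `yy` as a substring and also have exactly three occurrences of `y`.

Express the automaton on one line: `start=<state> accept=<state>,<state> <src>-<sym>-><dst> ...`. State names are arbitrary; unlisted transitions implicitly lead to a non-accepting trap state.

start=A accept=G A-x->A A-y->B B-x->C B-y->D C-x->C C-y->E D-x->D D-y->D E-x->F E-y->D F-x->F F-y->G G-x->G G-y->D

Handle the two conditions separately and then intersect. The first has 3 states tracking partial matches of the forbidden pattern `yy`; the second has 5 states tracking the count of `y`s, saturating at 4. A product state is a pair (one from each), accepting exactly when both do. Minimizing collapses redundant product states.
A 7-state machine:
       x  y 
>  A   A  B 
   B   C  D 
   C   C  E 
   D   D  D 
   E   F  D 
   F   F  G 
 * G   G  D 
(> = start, * = accepting)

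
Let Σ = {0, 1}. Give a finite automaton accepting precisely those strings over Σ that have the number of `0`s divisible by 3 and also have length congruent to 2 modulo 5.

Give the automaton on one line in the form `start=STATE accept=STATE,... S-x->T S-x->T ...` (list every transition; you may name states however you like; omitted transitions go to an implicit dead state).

start=s0 accept=s5 s0-0->s1 s0-1->s2 s1-0->s3 s1-1->s4 s2-0->s4 s2-1->s5 s3-0->s6 s3-1->s7 s4-0->s7 s4-1->s8 s5-0->s8 s5-1->s6 s6-0->s9 s6-1->s10 s7-0->s10 s7-1->s11 s8-0->s11 s8-1->s9 s9-0->s12 s9-1->s13 s10-0->s13 s10-1->s0 s11-0->s0 s11-1->s12 s12-0->s2 s12-1->s14 s13-0->s14 s13-1->s1 s14-0->s5 s14-1->s3

Run two small machines in parallel and take their product. One (3 states) tracks the count of `0`s modulo 3; the other (5 states) tracks the input length modulo 5. Each combined state is a pair, one component from each; accept when both components accept.
15 states suffice.
          0    1  
>  s0     s1   s2 
   s1     s3   s4 
   s2     s4   s5 
   s3     s6   s7 
   s4     s7   s8 
 * s5     s8   s6 
   s6     s9  s10 
   s7    s10  s11 
   s8    s11   s9 
   s9    s12  s13 
   s10   s13   s0 
   s11    s0  s12 
   s12    s2  s14 
   s13   s14   s1 
   s14    s5   s3 
(> = start, * = accepting)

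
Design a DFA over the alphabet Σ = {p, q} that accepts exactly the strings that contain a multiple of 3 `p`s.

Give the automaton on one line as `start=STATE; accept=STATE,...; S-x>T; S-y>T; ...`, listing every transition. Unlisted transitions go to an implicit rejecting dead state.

start=S0; accept=S0; S0-p>S1; S0-q>S0; S1-p>S2; S1-q>S1; S2-p>S0; S2-q>S2

The only thing that matters is how many `p`s have appeared, reduced mod 3. Use one state per residue: S0 for 0, …, S2 for 2. Reading `p` moves to the next residue; anything else stays put. S0 is accepting.
With 3 states:
        p   q  
>* S0   S1  S0 
   S1   S2  S1 
   S2   S0  S2 
(> = start, * = accepting)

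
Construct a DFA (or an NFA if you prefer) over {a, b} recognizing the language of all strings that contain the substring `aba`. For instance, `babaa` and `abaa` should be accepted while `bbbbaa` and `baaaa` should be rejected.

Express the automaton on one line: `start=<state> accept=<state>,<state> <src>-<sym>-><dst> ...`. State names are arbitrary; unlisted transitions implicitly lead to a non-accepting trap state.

Track how much of `aba` has been matched so far: state q0 is no progress, q3 is the absorbing accept state reached once `aba` has occurred. Intermediate states record partial matches; on a mismatch, fall back to the longest reusable overlap.
4 states suffice.
        a   b  
>  q0   q1  q0 
   q1   q1  q2 
   q2   q3  q0 
 * q3   q3  q3 
(> = start, * = accepting)

start=q0 accept=q3 q0-a->q1 q0-b->q0 q1-a->q1 q1-b->q2 q2-a->q3 q2-b->q0 q3-a->q3 q3-b->q3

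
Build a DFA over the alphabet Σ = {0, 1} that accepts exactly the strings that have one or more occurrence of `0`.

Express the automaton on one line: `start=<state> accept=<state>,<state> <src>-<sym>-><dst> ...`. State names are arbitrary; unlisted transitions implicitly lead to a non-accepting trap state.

Only the number of `0`s matters, and only up to 2. Make a chain q0 → q1 → q2 advanced by each `0` (with q2 absorbing); every other symbol self-loops. The accepting set is {q1, q2}.
A 3-state machine:
        0   1  
>  q0   q1  q0 
 * q1   q2  q1 
 * q2   q2  q2 
(> = start, * = accepting)

start=q0 accept=q1,q2 q0-0->q1 q0-1->q0 q1-0->q2 q1-1->q1 q2-0->q2 q2-1->q2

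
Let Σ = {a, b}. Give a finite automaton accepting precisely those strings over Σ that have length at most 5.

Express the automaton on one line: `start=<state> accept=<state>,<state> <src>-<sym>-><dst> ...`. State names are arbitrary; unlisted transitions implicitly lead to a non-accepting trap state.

We only need to distinguish lengths 0, 1, …, 5, and '>5'. Chain S0 → S1 → S2 → S3 → S4 → S5 → S6 on every symbol, with S6 looping. Accepting states: {S0, S1, S2, S3, S4, S5}.
7 states suffice.
        a   b  
>* S0   S1  S1 
 * S1   S2  S2 
 * S2   S3  S3 
 * S3   S4  S4 
 * S4   S5  S5 
 * S5   S6  S6 
   S6   S6  S6 
(> = start, * = accepting)

start=S0 accept=S0,S1,S2,S3,S4,S5 S0-a->S1 S0-b->S1 S1-a->S2 S1-b->S2 S2-a->S3 S2-b->S3 S3-a->S4 S3-b->S4 S4-a->S5 S4-b->S5 S5-a->S6 S5-b->S6 S6-a->S6 S6-b->S6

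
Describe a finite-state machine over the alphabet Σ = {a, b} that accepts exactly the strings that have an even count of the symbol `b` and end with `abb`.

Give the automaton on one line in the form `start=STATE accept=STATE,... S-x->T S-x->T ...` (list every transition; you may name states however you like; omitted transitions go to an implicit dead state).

start=S0 accept=S5 S0-a->S1 S0-b->S2 S1-a->S1 S1-b->S3 S2-a->S4 S2-b->S0 S3-a->S4 S3-b->S5 S4-a->S4 S4-b->S6 S5-a->S1 S5-b->S2 S6-a->S1 S6-b->S7 S7-a->S4 S7-b->S0

Build one automaton per condition and run them in lockstep. The first has 2 states tracking the count of `b`s modulo 2; the second has 4 states tracking how much of the suffix `abb` has currently been matched. A product state is a pair (one from each), accepting exactly when both do.
With 8 states:
        a   b  
>  S0   S1  S2 
   S1   S1  S3 
   S2   S4  S0 
   S3   S4  S5 
   S4   S4  S6 
 * S5   S1  S2 
   S6   S1  S7 
   S7   S4  S0 
(> = start, * = accepting)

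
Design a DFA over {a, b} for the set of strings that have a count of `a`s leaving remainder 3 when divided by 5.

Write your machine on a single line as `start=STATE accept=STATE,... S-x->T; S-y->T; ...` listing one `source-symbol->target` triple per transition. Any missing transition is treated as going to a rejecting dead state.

start=q0; accept=q3; q0-a->q1; q0-b->q0; q1-a->q2; q1-b->q1; q2-a->q3; q2-b->q2; q3-a->q4; q3-b->q3; q4-a->q0; q4-b->q4

The only thing that matters is how many `a`s have appeared, reduced mod 5. Use one state per residue: q0 for 0, …, q4 for 4. Reading `a` moves to the next residue; anything else stays put. q3 is accepting.
        a   b  
>  q0   q1  q0 
   q1   q2  q1 
   q2   q3  q2 
 * q3   q4  q3 
   q4   q0  q4 
(> = start, * = accepting)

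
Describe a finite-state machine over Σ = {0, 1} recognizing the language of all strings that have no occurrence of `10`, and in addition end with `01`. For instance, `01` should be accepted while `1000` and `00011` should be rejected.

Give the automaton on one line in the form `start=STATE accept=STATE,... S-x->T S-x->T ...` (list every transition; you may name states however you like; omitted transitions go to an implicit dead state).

Handle the two conditions separately and then intersect. The first has 3 states tracking partial matches of the forbidden pattern `10`; the second has 3 states tracking how much of the suffix `01` has currently been matched. A product state is a pair (one from each), accepting exactly when both do.
7 states suffice.
        0   1  
>  S0   S1  S2 
   S1   S1  S3 
   S2   S4  S2 
 * S3   S4  S2 
   S4   S4  S5 
   S5   S4  S6 
   S6   S4  S6 
(> = start, * = accepting)

start=S0 accept=S3 S0-0->S1 S0-1->S2 S1-0->S1 S1-1->S3 S2-0->S4 S2-1->S2 S3-0->S4 S3-1->S2 S4-0->S4 S4-1->S5 S5-0->S4 S5-1->S6 S6-0->S4 S6-1->S6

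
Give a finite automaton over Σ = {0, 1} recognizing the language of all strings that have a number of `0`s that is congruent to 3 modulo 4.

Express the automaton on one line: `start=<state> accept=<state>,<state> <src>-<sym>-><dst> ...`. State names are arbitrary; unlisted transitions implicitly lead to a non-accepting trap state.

start=A accept=D A-0->B A-1->A B-0->C B-1->B C-0->D C-1->C D-0->A D-1->D

The only thing that matters is how many `0`s have appeared, reduced mod 4. Use one state per residue: A for 0, …, D for 3. Reading `0` moves to the next residue; anything else stays put. D is accepting.
4 states suffice.
       0  1 
>  A   B  A 
   B   C  B 
   C   D  C 
 * D   A  D 
(> = start, * = accepting)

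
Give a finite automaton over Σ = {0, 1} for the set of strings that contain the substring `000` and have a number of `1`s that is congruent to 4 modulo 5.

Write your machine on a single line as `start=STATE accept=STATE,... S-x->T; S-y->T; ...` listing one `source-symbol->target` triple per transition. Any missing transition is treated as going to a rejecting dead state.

start=q0; accept=q19; q0-0->q1; q0-1->q2; q1-0->q3; q1-1->q2; q2-0->q4; q2-1->q5; q3-0->q6; q3-1->q2; q4-0->q7; q4-1->q5; q5-0->q8; q5-1->q9; q6-0->q6; q6-1->q10; q7-0->q10; q7-1->q5; q8-0->q11; q8-1->q9; q9-0->q12; q9-1->q13; q10-0->q10; q10-1->q14; q11-0->q14; q11-1->q9; q12-0->q15; q12-1->q13; q13-0->q16; q13-1->q0; q14-0->q14; q14-1->q17; q15-0->q17; q15-1->q13; q16-0->q18; q16-1->q0; q17-0->q17; q17-1->q19; q18-0->q19; q18-1->q0; q19-0->q19; q19-1->q6

Handle the two conditions separately and then intersect. One (4 states) tracks whether and how much of `000` has been seen; the other (5 states) tracks the count of `1`s modulo 5. Each combined state is a pair, one component from each; accept when both components accept.
A 20-state machine:
          0    1  
>  q0     q1   q2 
   q1     q3   q2 
   q2     q4   q5 
   q3     q6   q2 
   q4     q7   q5 
   q5     q8   q9 
   q6     q6  q10 
   q7    q10   q5 
   q8    q11   q9 
   q9    q12  q13 
   q10   q10  q14 
   q11   q14   q9 
   q12   q15  q13 
   q13   q16   q0 
   q14   q14  q17 
   q15   q17  q13 
   q16   q18   q0 
   q17   q17  q19 
   q18   q19   q0 
 * q19   q19   q6 
(> = start, * = accepting)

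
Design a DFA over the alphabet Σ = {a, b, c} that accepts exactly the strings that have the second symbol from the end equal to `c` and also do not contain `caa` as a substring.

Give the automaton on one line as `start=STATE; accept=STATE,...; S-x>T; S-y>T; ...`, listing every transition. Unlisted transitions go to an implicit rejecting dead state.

Build one automaton per condition and run them in lockstep. One (13 states) tracks the last 2 symbols read; the other (4 states) tracks partial matches of the forbidden pattern `caa`. Each combined state is a pair, one component from each; accept when both components accept. Equivalent product states are then merged.
A 6-state machine:
        a   b   c  
>  q0   q0  q0  q1 
   q1   q2  q3  q4 
 * q2   q5  q0  q1 
 * q3   q0  q0  q1 
 * q4   q2  q3  q4 
   q5   q5  q5  q5 
(> = start, * = accepting)

start=q0; accept=q2,q3,q4; q0-a>q0; q0-b>q0; q0-c>q1; q1-a>q2; q1-b>q3; q1-c>q4; q2-a>q5; q2-b>q0; q2-c>q1; q3-a>q0; q3-b>q0; q3-c>q1; q4-a>q2; q4-b>q3; q4-c>q4; q5-a>q5; q5-b>q5; q5-c>q5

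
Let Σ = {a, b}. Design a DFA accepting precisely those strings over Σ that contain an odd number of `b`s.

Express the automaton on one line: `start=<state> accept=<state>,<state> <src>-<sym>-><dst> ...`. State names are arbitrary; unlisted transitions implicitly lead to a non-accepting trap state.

start=s0 accept=s1 s0-a->s0 s0-b->s1 s1-a->s1 s1-b->s0

The only thing that matters is how many `b`s have appeared, reduced mod 2. Use one state per residue: s0 for 0, …, s1 for 1. Reading `b` moves to the next residue; anything else stays put. s1 is accepting.
2 states suffice.
        a   b  
>  s0   s0  s1 
 * s1   s1  s0 
(> = start, * = accepting)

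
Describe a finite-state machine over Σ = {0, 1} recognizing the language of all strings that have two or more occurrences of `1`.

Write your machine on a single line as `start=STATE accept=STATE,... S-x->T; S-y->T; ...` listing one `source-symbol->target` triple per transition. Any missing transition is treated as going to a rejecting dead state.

Only the number of `1`s matters, and only up to 3. Make a chain s0 → s1 → s2 → s3 advanced by each `1` (with s3 absorbing); every other symbol self-loops. The accepting set is {s2, s3}.
A 4-state machine:
        0   1  
>  s0   s0  s1 
   s1   s1  s2 
 * s2   s2  s3 
 * s3   s3  s3 
(> = start, * = accepting)

start=s0; accept=s2,s3; s0-0->s0; s0-1->s1; s1-0->s1; s1-1->s2; s2-0->s2; s2-1->s3; s3-0->s3; s3-1->s3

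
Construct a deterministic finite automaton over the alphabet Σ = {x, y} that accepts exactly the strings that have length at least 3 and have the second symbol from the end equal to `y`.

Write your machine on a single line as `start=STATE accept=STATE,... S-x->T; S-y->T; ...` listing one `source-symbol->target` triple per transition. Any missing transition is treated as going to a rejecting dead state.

start=A; accept=D,E; A-x->B; A-y->B; B-x->B; B-y->C; C-x->D; C-y->E; D-x->B; D-y->C; E-x->D; E-y->E

Run two small machines in parallel and take their product. The first has 5 states tracking the input length, saturating at 4; the second has 7 states tracking the last 2 symbols read. A product state is a pair (one from each), accepting exactly when both do. Minimizing collapses redundant product states.
With 5 states:
       x  y 
>  A   B  B 
   B   B  C 
   C   D  E 
 * D   B  C 
 * E   D  E 
(> = start, * = accepting)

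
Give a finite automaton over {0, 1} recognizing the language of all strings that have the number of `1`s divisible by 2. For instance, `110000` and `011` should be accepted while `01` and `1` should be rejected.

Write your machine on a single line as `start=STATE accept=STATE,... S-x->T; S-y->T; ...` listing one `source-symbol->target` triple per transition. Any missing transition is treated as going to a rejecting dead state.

Keep the running count of `1`s modulo 2: each `1` advances along the cycle q0 → q1 → q0 while other symbols loop. Accept at q0.
        0   1  
>* q0   q0  q1 
   q1   q1  q0 
(> = start, * = accepting)

start=q0; accept=q0; q0-0->q0; q0-1->q1; q1-0->q1; q1-1->q0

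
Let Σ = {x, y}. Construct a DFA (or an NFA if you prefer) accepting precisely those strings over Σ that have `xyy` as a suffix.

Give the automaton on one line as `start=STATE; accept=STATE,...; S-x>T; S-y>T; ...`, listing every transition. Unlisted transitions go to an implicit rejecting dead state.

Remember how much of `xyy` the current input suffix matches. State s0 means no match yet; s1 means the last symbol is `x`; s2 means the last 2 symbols are `xy`; s3 means the last 3 symbols are `xyy`. Only s3 accepts. On a mismatch, fall back to the longest proper suffix that is still a prefix of `xyy`.
A 4-state machine:
        x   y  
>  s0   s1  s0 
   s1   s1  s2 
   s2   s1  s3 
 * s3   s1  s0 
(> = start, * = accepting)

start=s0; accept=s3; s0-x>s1; s0-y>s0; s1-x>s1; s1-y>s2; s2-x>s1; s2-y>s3; s3-x>s1; s3-y>s0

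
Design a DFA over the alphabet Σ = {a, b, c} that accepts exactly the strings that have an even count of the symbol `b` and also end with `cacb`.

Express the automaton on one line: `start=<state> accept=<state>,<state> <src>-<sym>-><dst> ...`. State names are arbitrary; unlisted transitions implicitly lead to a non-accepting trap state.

Build one automaton per condition and run them in lockstep. The first has 2 states tracking the count of `b`s modulo 2; the second has 5 states tracking how much of the suffix `cacb` has currently been matched. A product state is a pair (one from each), accepting exactly when both do.
A 10-state machine:
        a   b   c  
>  S0   S0  S1  S2 
   S1   S1  S0  S3 
   S2   S4  S1  S2 
   S3   S5  S0  S3 
   S4   S0  S1  S6 
   S5   S1  S0  S7 
   S6   S4  S8  S2 
   S7   S5  S9  S3 
   S8   S1  S0  S3 
 * S9   S0  S1  S2 
(> = start, * = accepting)

start=S0 accept=S9 S0-a->S0 S0-b->S1 S0-c->S2 S1-a->S1 S1-b->S0 S1-c->S3 S2-a->S4 S2-b->S1 S2-c->S2 S3-a->S5 S3-b->S0 S3-c->S3 S4-a->S0 S4-b->S1 S4-c->S6 S5-a->S1 S5-b->S0 S5-c->S7 S6-a->S4 S6-b->S8 S6-c->S2 S7-a->S5 S7-b->S9 S7-c->S3 S8-a->S1 S8-b->S0 S8-c->S3 S9-a->S0 S9-b->S1 S9-c->S2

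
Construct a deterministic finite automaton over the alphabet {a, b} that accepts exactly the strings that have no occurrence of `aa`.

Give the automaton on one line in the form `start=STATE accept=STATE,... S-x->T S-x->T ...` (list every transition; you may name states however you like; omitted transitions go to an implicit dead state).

Track partial matches of the forbidden pattern `aa`. State q2 is a dead state reached once `aa` has occurred; every other state accepts. q0 means no part of `aa` is currently matched.
With 3 states:
        a   b  
>* q0   q1  q0 
 * q1   q2  q0 
   q2   q2  q2 
(> = start, * = accepting)

start=q0 accept=q0,q1 q0-a->q1 q0-b->q0 q1-a->q2 q1-b->q0 q2-a->q2 q2-b->q2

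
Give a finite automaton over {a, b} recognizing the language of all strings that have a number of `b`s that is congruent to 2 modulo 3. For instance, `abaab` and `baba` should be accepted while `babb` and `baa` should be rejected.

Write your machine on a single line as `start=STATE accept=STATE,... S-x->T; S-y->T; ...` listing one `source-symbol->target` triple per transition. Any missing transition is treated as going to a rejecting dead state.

start=q0; accept=q2; q0-a->q0; q0-b->q1; q1-a->q1; q1-b->q2; q2-a->q2; q2-b->q0

Keep the running count of `b`s modulo 3: each `b` advances along the cycle q0 → q1 → q2 → q0 while other symbols loop. Accept at q2.
A 3-state machine:
        a   b  
>  q0   q0  q1 
   q1   q1  q2 
 * q2   q2  q0 
(> = start, * = accepting)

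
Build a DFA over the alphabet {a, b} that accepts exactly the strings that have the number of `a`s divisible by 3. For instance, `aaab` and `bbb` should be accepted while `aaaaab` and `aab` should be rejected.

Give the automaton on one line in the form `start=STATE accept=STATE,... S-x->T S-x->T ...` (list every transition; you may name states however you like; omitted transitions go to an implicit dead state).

The only thing that matters is how many `a`s have appeared, reduced mod 3. Use one state per residue: s0 for 0, …, s2 for 2. Reading `a` moves to the next residue; anything else stays put. s0 is accepting.
With 3 states:
        a   b  
>* s0   s1  s0 
   s1   s2  s1 
   s2   s0  s2 
(> = start, * = accepting)

start=s0 accept=s0 s0-a->s1 s0-b->s0 s1-a->s2 s1-b->s1 s2-a->s0 s2-b->s2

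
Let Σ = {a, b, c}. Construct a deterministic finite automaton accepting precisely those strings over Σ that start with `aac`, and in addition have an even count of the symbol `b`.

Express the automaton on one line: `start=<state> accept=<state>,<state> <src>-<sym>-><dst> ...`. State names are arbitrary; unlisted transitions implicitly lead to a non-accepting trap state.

start=q0 accept=q5 q0-a->q1 q0-b->q2 q0-c->q3 q1-a->q4 q1-b->q2 q1-c->q3 q2-a->q2 q2-b->q3 q2-c->q2 q3-a->q3 q3-b->q2 q3-c->q3 q4-a->q3 q4-b->q2 q4-c->q5 q5-a->q5 q5-b->q6 q5-c->q5 q6-a->q6 q6-b->q5 q6-c->q6

Build one automaton per condition and run them in lockstep. The first has 5 states tracking whether the input so far still matches the prefix `aac`; the second has 2 states tracking the count of `b`s modulo 2. A product state is a pair (one from each), accepting exactly when both do.
With 7 states:
        a   b   c  
>  q0   q1  q2  q3 
   q1   q4  q2  q3 
   q2   q2  q3  q2 
   q3   q3  q2  q3 
   q4   q3  q2  q5 
 * q5   q5  q6  q5 
   q6   q6  q5  q6 
(> = start, * = accepting)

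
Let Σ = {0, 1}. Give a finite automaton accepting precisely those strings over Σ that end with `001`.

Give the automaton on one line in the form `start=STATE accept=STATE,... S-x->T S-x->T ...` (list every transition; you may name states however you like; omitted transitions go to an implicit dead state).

start=s0 accept=s3 s0-0->s1 s0-1->s0 s1-0->s2 s1-1->s0 s2-0->s2 s2-1->s3 s3-0->s1 s3-1->s0

Let each state record the length of the longest suffix of the input read so far that is also a prefix of `001`. s1 means the last symbol is `0`; s2 means the last 2 symbols are `00`; s3 means the last 3 symbols are `001`. Accept only at s3, where the string currently ends in `001`.
A 4-state machine:
        0   1  
>  s0   s1  s0 
   s1   s2  s0 
   s2   s2  s3 
 * s3   s1  s0 
(> = start, * = accepting)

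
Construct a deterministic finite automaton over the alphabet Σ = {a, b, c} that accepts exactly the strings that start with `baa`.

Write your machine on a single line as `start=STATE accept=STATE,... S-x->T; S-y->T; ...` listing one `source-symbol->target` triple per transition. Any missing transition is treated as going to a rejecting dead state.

Check the first 3 symbols one by one: q0 through q2 record how many have matched `baa` so far; any wrong symbol goes to the dead state q4. After all 3 match we enter the accepting sink q3.
5 states suffice.
        a   b   c  
>  q0   q4  q1  q4 
   q1   q2  q4  q4 
   q2   q3  q4  q4 
 * q3   q3  q3  q3 
   q4   q4  q4  q4 
(> = start, * = accepting)

start=q0; accept=q3; q0-a->q4; q0-b->q1; q0-c->q4; q1-a->q2; q1-b->q4; q1-c->q4; q2-a->q3; q2-b->q4; q2-c->q4; q3-a->q3; q3-b->q3; q3-c->q3; q4-a->q4; q4-b->q4; q4-c->q4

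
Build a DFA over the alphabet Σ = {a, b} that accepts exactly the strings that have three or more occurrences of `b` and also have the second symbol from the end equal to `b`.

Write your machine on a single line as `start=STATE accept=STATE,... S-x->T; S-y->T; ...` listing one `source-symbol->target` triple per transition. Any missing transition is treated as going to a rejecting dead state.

Build one automaton per condition and run them in lockstep. One (5 states) tracks the count of `b`s, saturating at 4; the other (7 states) tracks the last 2 symbols read. Each combined state is a pair, one component from each; accept when both components accept. After merging equivalent states the machine shrinks.
A 7-state machine:
        a   b  
>  q0   q0  q1 
   q1   q1  q2 
   q2   q3  q4 
   q3   q3  q5 
 * q4   q6  q4 
   q5   q6  q4 
 * q6   q3  q5 
(> = start, * = accepting)

start=q0; accept=q4,q6; q0-a->q0; q0-b->q1; q1-a->q1; q1-b->q2; q2-a->q3; q2-b->q4; q3-a->q3; q3-b->q5; q4-a->q6; q4-b->q4; q5-a->q6; q5-b->q4; q6-a->q3; q6-b->q5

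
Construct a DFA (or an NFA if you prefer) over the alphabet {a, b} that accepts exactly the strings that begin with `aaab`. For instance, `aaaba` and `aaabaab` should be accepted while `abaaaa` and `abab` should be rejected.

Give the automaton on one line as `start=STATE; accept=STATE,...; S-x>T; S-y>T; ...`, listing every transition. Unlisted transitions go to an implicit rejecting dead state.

Walk along `aaab` while the input agrees: from q0 take `a` to q1, and so on. Any deviation drops to the rejecting sink q5. Once q4 is reached the prefix is confirmed and every continuation is accepted.
A 6-state machine:
        a   b  
>  q0   q1  q5 
   q1   q2  q5 
   q2   q3  q5 
   q3   q5  q4 
 * q4   q4  q4 
   q5   q5  q5 
(> = start, * = accepting)

start=q0; accept=q4; q0-a>q1; q0-b>q5; q1-a>q2; q1-b>q5; q2-a>q3; q2-b>q5; q3-a>q5; q3-b>q4; q4-a>q4; q4-b>q4; q5-a>q5; q5-b>q5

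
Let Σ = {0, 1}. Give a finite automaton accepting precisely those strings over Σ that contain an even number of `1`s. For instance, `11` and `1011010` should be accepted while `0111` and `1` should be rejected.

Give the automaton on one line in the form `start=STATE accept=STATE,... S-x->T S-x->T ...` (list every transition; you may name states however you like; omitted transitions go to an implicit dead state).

start=q0 accept=q0 q0-0->q0 q0-1->q1 q1-0->q1 q1-1->q0

The only thing that matters is how many `1`s have appeared, reduced mod 2. Use one state per residue: q0 for 0, …, q1 for 1. Reading `1` moves to the next residue; anything else stays put. q0 is accepting.
A 2-state machine:
        0   1  
>* q0   q0  q1 
   q1   q1  q0 
(> = start, * = accepting)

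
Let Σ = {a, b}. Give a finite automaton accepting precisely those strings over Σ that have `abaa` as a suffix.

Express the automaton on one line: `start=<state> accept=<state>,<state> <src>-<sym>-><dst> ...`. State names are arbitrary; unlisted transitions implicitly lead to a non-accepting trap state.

Remember how much of `abaa` the current input suffix matches. State q0 means no match yet; q1 means the last symbol is `a`; q2 means the last 2 symbols are `ab`; q3 means the last 3 symbols are `aba`; q4 means the last 4 symbols are `abaa`. Only q4 accepts. On a mismatch, fall back to the longest proper suffix that is still a prefix of `abaa`.
        a   b  
>  q0   q1  q0 
   q1   q1  q2 
   q2   q3  q0 
   q3   q4  q2 
 * q4   q1  q2 
(> = start, * = accepting)

start=q0 accept=q4 q0-a->q1 q0-b->q0 q1-a->q1 q1-b->q2 q2-a->q3 q2-b->q0 q3-a->q4 q3-b->q2 q4-a->q1 q4-b->q2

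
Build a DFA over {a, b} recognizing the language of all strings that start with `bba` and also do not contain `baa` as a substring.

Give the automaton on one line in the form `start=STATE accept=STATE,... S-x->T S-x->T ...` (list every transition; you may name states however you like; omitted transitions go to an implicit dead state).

start=q0 accept=q4,q5 q0-a->q1 q0-b->q2 q1-a->q1 q1-b->q1 q2-a->q1 q2-b->q3 q3-a->q4 q3-b->q1 q4-a->q1 q4-b->q5 q5-a->q4 q5-b->q5

Run two small machines in parallel and take their product. One (5 states) tracks whether the input so far still matches the prefix `bba`; the other (4 states) tracks partial matches of the forbidden pattern `baa`. Each combined state is a pair, one component from each; accept when both components accept. Minimizing collapses redundant product states.
With 6 states:
        a   b  
>  q0   q1  q2 
   q1   q1  q1 
   q2   q1  q3 
   q3   q4  q1 
 * q4   q1  q5 
 * q5   q4  q5 
(> = start, * = accepting)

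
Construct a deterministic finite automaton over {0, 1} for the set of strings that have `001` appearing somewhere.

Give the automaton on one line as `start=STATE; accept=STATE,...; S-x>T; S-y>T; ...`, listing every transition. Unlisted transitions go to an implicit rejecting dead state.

start=q0; accept=q3; q0-0>q1; q0-1>q0; q1-0>q2; q1-1>q0; q2-0>q2; q2-1>q3; q3-0>q3; q3-1>q3

Track how much of `001` has been matched so far: state q0 is no progress, q3 is the absorbing accept state reached once `001` has occurred. Intermediate states record partial matches; on a mismatch, fall back to the longest reusable overlap.
        0   1  
>  q0   q1  q0 
   q1   q2  q0 
   q2   q2  q3 
 * q3   q3  q3 
(> = start, * = accepting)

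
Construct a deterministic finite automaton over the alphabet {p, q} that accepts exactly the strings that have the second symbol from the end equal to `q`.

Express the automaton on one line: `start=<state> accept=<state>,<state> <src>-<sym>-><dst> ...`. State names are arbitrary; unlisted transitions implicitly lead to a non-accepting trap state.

A DFA must remember the last 2 symbols (since which symbol is second-to-last isn't known until the input ends). Use one state per possible window of the last ≤2 symbols; accept from those whose window starts with `q`.
        p   q  
>  s0   s1  s2 
   s1   s3  s4 
   s2   s5  s6 
   s3   s3  s4 
   s4   s5  s6 
 * s5   s3  s4 
 * s6   s5  s6 
(> = start, * = accepting)

start=s0 accept=s5,s6 s0-p->s1 s0-q->s2 s1-p->s3 s1-q->s4 s2-p->s5 s2-q->s6 s3-p->s3 s3-q->s4 s4-p->s5 s4-q->s6 s5-p->s3 s5-q->s4 s6-p->s5 s6-q->s6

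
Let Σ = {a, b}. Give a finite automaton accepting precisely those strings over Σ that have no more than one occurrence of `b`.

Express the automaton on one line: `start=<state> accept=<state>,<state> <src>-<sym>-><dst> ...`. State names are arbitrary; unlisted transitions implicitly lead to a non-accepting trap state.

start=S0 accept=S0,S1 S0-a->S0 S0-b->S1 S1-a->S1 S1-b->S2 S2-a->S2 S2-b->S2

Only the number of `b`s matters, and only up to 2. Make a chain S0 → S1 → S2 advanced by each `b` (with S2 absorbing); every other symbol self-loops. The accepting set is {S0, S1}.
        a   b  
>* S0   S0  S1 
 * S1   S1  S2 
   S2   S2  S2 
(> = start, * = accepting)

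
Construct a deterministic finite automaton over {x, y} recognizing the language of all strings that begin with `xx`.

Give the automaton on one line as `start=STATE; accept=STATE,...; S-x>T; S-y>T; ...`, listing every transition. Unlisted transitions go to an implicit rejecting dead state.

start=S0; accept=S2; S0-x>S1; S0-y>S3; S1-x>S2; S1-y>S3; S2-x>S2; S2-y>S2; S3-x>S3; S3-y>S3

Walk along `xx` while the input agrees: from S0 take `x` to S1, and so on. Any deviation drops to the rejecting sink S3. Once S2 is reached the prefix is confirmed and every continuation is accepted.
4 states suffice.
        x   y  
>  S0   S1  S3 
   S1   S2  S3 
 * S2   S2  S2 
   S3   S3  S3 
(> = start, * = accepting)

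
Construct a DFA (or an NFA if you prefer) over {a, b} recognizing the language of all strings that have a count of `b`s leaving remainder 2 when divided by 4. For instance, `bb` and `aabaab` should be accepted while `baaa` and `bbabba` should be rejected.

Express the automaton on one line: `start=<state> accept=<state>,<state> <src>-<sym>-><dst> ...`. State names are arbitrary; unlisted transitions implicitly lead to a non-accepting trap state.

start=q0 accept=q2 q0-a->q0 q0-b->q1 q1-a->q1 q1-b->q2 q2-a->q2 q2-b->q3 q3-a->q3 q3-b->q0

The only thing that matters is how many `b`s have appeared, reduced mod 4. Use one state per residue: q0 for 0, …, q3 for 3. Reading `b` moves to the next residue; anything else stays put. q2 is accepting.
4 states suffice.
        a   b  
>  q0   q0  q1 
   q1   q1  q2 
 * q2   q2  q3 
   q3   q3  q0 
(> = start, * = accepting)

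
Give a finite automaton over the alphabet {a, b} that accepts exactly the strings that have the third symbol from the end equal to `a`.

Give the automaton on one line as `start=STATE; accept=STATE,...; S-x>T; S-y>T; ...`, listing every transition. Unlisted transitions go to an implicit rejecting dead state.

start=q0; accept=q7,q8,q9,q10; q0-a>q1; q0-b>q2; q1-a>q3; q1-b>q4; q2-a>q5; q2-b>q6; q3-a>q7; q3-b>q8; q4-a>q9; q4-b>q10; q5-a>q11; q5-b>q12; q6-a>q13; q6-b>q14; q7-a>q7; q7-b>q8; q8-a>q9; q8-b>q10; q9-a>q11; q9-b>q12; q10-a>q13; q10-b>q14; q11-a>q7; q11-b>q8; q12-a>q9; q12-b>q10; q13-a>q11; q13-b>q12; q14-a>q13; q14-b>q14

Because acceptance depends on a position counted from the end, the machine has to buffer the most recent 3 symbols. Make each state the string of the last up-to-3 symbols read; on input `x` shift the window left and append `x`. Accept when the buffered window has length 3 and begins with `a`.
A 15-state machine:
          a    b  
>  q0     q1   q2 
   q1     q3   q4 
   q2     q5   q6 
   q3     q7   q8 
   q4     q9  q10 
   q5    q11  q12 
   q6    q13  q14 
 * q7     q7   q8 
 * q8     q9  q10 
 * q9    q11  q12 
 * q10   q13  q14 
   q11    q7   q8 
   q12    q9  q10 
   q13   q11  q12 
   q14   q13  q14 
(> = start, * = accepting)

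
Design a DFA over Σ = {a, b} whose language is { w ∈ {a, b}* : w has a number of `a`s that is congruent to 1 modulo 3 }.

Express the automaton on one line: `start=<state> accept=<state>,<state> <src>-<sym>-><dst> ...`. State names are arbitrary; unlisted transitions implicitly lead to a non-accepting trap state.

The only thing that matters is how many `a`s have appeared, reduced mod 3. Use one state per residue: s0 for 0, …, s2 for 2. Reading `a` moves to the next residue; anything else stays put. s1 is accepting.
3 states suffice.
        a   b  
>  s0   s1  s0 
 * s1   s2  s1 
   s2   s0  s2 
(> = start, * = accepting)

start=s0 accept=s1 s0-a->s1 s0-b->s0 s1-a->s2 s1-b->s1 s2-a->s0 s2-b->s2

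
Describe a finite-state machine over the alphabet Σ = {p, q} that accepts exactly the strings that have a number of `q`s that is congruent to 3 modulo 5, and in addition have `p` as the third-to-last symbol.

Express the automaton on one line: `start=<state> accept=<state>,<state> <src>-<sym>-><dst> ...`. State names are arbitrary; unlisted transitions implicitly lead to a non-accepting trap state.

start=A accept=H,M,N,P A-p->A A-q->B B-p->C B-q->D C-p->C C-q->E D-p->F D-q->G E-p->F E-q->H F-p->I F-q->J G-p->K G-q->L H-p->K H-q->L I-p->I I-q->M J-p->N J-q->L K-p->O K-q->L L-p->L L-q->A M-p->N M-q->L N-p->O N-q->L O-p->P O-q->L P-p->P P-q->L

Build one automaton per condition and run them in lockstep. The first has 5 states tracking the count of `q`s modulo 5; the second has 15 states tracking the last 3 symbols read. A product state is a pair (one from each), accepting exactly when both do. Equivalent product states are then merged.
A 16-state machine:
       p  q 
>  A   A  B 
   B   C  D 
   C   C  E 
   D   F  G 
   E   F  H 
   F   I  J 
   G   K  L 
 * H   K  L 
   I   I  M 
   J   N  L 
   K   O  L 
   L   L  A 
 * M   N  L 
 * N   O  L 
   O   P  L 
 * P   P  L 
(> = start, * = accepting)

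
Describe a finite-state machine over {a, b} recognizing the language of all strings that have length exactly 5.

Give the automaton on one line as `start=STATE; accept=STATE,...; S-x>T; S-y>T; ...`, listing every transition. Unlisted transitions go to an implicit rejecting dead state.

start=q0; accept=q5; q0-a>q1; q0-b>q1; q1-a>q2; q1-b>q2; q2-a>q3; q2-b>q3; q3-a>q4; q3-b>q4; q4-a>q5; q4-b>q5; q5-a>q6; q5-b>q6; q6-a>q6; q6-b>q6

Count input length up to 6: every symbol moves from q0 toward q6, which means 'more than 5' and absorbs. Accept from {q5}.
A 7-state machine:
        a   b  
>  q0   q1  q1 
   q1   q2  q2 
   q2   q3  q3 
   q3   q4  q4 
   q4   q5  q5 
 * q5   q6  q6 
   q6   q6  q6 
(> = start, * = accepting)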